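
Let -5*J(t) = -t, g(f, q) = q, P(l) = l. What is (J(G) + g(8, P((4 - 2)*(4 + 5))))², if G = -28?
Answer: 3844/25 ≈ 153.76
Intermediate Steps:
J(t) = t/5 (J(t) = -(-1)*t/5 = t/5)
(J(G) + g(8, P((4 - 2)*(4 + 5))))² = ((⅕)*(-28) + (4 - 2)*(4 + 5))² = (-28/5 + 2*9)² = (-28/5 + 18)² = (62/5)² = 3844/25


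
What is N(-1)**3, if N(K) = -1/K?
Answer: 1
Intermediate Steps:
N(-1)**3 = (-1/(-1))**3 = (-1*(-1))**3 = 1**3 = 1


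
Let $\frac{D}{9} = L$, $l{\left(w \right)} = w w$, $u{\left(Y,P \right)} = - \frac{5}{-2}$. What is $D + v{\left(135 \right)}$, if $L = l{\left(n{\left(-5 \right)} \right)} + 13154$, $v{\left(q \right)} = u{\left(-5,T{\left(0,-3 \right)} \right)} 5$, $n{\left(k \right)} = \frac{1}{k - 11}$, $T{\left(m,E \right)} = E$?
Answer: $\frac{30310025}{256} \approx 1.184 \cdot 10^{5}$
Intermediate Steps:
$u{\left(Y,P \right)} = \frac{5}{2}$ ($u{\left(Y,P \right)} = \left(-5\right) \left(- \frac{1}{2}\right) = \frac{5}{2}$)
$n{\left(k \right)} = \frac{1}{-11 + k}$
$l{\left(w \right)} = w^{2}$
$v{\left(q \right)} = \frac{25}{2}$ ($v{\left(q \right)} = \frac{5}{2} \cdot 5 = \frac{25}{2}$)
$L = \frac{3367425}{256}$ ($L = \left(\frac{1}{-11 - 5}\right)^{2} + 13154 = \left(\frac{1}{-16}\right)^{2} + 13154 = \left(- \frac{1}{16}\right)^{2} + 13154 = \frac{1}{256} + 13154 = \frac{3367425}{256} \approx 13154.0$)
$D = \frac{30306825}{256}$ ($D = 9 \cdot \frac{3367425}{256} = \frac{30306825}{256} \approx 1.1839 \cdot 10^{5}$)
$D + v{\left(135 \right)} = \frac{30306825}{256} + \frac{25}{2} = \frac{30310025}{256}$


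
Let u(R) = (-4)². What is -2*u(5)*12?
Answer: -384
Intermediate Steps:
u(R) = 16
-2*u(5)*12 = -2*16*12 = -32*12 = -384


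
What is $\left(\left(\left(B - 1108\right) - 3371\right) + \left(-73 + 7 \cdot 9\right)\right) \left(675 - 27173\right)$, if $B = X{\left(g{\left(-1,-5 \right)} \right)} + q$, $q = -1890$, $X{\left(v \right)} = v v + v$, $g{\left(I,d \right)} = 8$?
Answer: $167122886$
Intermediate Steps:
$X{\left(v \right)} = v + v^{2}$ ($X{\left(v \right)} = v^{2} + v = v + v^{2}$)
$B = -1818$ ($B = 8 \left(1 + 8\right) - 1890 = 8 \cdot 9 - 1890 = 72 - 1890 = -1818$)
$\left(\left(\left(B - 1108\right) - 3371\right) + \left(-73 + 7 \cdot 9\right)\right) \left(675 - 27173\right) = \left(\left(\left(-1818 - 1108\right) - 3371\right) + \left(-73 + 7 \cdot 9\right)\right) \left(675 - 27173\right) = \left(\left(-2926 - 3371\right) + \left(-73 + 63\right)\right) \left(-26498\right) = \left(-6297 - 10\right) \left(-26498\right) = \left(-6307\right) \left(-26498\right) = 167122886$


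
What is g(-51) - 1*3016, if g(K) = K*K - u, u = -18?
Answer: -397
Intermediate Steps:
g(K) = 18 + K² (g(K) = K*K - 1*(-18) = K² + 18 = 18 + K²)
g(-51) - 1*3016 = (18 + (-51)²) - 1*3016 = (18 + 2601) - 3016 = 2619 - 3016 = -397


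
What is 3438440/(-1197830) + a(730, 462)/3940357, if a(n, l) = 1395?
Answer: -1354701015023/471987782531 ≈ -2.8702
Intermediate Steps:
3438440/(-1197830) + a(730, 462)/3940357 = 3438440/(-1197830) + 1395/3940357 = 3438440*(-1/1197830) + 1395*(1/3940357) = -343844/119783 + 1395/3940357 = -1354701015023/471987782531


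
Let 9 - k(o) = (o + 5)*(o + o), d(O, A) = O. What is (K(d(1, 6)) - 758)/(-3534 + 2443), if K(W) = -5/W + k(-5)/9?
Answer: 762/1091 ≈ 0.69844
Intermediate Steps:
k(o) = 9 - 2*o*(5 + o) (k(o) = 9 - (o + 5)*(o + o) = 9 - (5 + o)*2*o = 9 - 2*o*(5 + o))
K(W) = 1 - 5/W (K(W) = -5/W + (9 - 10*(-5) - 2*(-5)²)/9 = -5/W + (9 + 50 - 2*25)*(⅑) = -5/W + (9 + 50 - 50)*(⅑) = -5/W + 9*(⅑) = -5/W + 1 = 1 - 5/W)
(K(d(1, 6)) - 758)/(-3534 + 2443) = ((-5 + 1)/1 - 758)/(-3534 + 2443) = (1*(-4) - 758)/(-1091) = (-4 - 758)*(-1/1091) = -762*(-1/1091) = 762/1091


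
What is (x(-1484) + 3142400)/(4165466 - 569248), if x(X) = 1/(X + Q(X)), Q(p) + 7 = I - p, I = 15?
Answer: 25139201/28769744 ≈ 0.87381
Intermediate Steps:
Q(p) = 8 - p (Q(p) = -7 + (15 - p) = 8 - p)
x(X) = 1/8 (x(X) = 1/(X + (8 - X)) = 1/8)
(x(-1484) + 3142400)/(4165466 - 569248) = (1/8 + 3142400)/(4165466 - 569248) = (25139201/8)/3596218 = (25139201/8)*(1/3596218) = 25139201/28769744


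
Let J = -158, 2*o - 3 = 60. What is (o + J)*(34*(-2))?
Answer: 8602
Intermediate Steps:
o = 63/2 (o = 3/2 + (½)*60 = 3/2 + 30 = 63/2 ≈ 31.500)
(o + J)*(34*(-2)) = (63/2 - 158)*(34*(-2)) = -253/2*(-68) = 8602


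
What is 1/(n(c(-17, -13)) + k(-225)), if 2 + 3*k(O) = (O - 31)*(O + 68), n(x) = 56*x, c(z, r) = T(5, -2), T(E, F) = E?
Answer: 3/41030 ≈ 7.3117e-5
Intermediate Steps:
c(z, r) = 5
k(O) = -⅔ + (-31 + O)*(68 + O)/3 (k(O) = -⅔ + ((O - 31)*(O + 68))/3 = -⅔ + ((-31 + O)*(68 + O))/3 = -⅔ + (-31 + O)*(68 + O)/3)
1/(n(c(-17, -13)) + k(-225)) = 1/(56*5 + (-2110/3 + (⅓)*(-225)² + (37/3)*(-225))) = 1/(280 + (-2110/3 + (⅓)*50625 - 2775)) = 1/(280 + (-2110/3 + 16875 - 2775)) = 1/(280 + 40190/3) = 1/(41030/3) = 3/41030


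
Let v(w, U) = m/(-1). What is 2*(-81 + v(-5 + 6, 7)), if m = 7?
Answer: -176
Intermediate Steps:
v(w, U) = -7 (v(w, U) = 7/(-1) = 7*(-1) = -7)
2*(-81 + v(-5 + 6, 7)) = 2*(-81 - 7) = 2*(-88) = -176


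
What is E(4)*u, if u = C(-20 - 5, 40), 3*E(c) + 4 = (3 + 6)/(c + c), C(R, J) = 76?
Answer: -437/6 ≈ -72.833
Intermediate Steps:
E(c) = -4/3 + 3/(2*c) (E(c) = -4/3 + ((3 + 6)/(c + c))/3 = -4/3 + (9/((2*c)))/3 = -4/3 + (9*(1/(2*c)))/3 = -4/3 + (9/(2*c))/3 = -4/3 + 3/(2*c))
u = 76
E(4)*u = ((⅙)*(9 - 8*4)/4)*76 = ((⅙)*(¼)*(9 - 32))*76 = ((⅙)*(¼)*(-23))*76 = -23/24*76 = -437/6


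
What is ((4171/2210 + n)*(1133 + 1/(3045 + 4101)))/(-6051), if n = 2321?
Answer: -41563622746439/95561385660 ≈ -434.94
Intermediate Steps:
((4171/2210 + n)*(1133 + 1/(3045 + 4101)))/(-6051) = ((4171/2210 + 2321)*(1133 + 1/(3045 + 4101)))/(-6051) = ((4171*(1/2210) + 2321)*(1133 + 1/7146))*(-1/6051) = ((4171/2210 + 2321)*(1133 + 1/7146))*(-1/6051) = ((5133581/2210)*(8096419/7146))*(-1/6051) = (41563622746439/15792660)*(-1/6051) = -41563622746439/95561385660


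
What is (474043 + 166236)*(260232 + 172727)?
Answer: 277214555561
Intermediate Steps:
(474043 + 166236)*(260232 + 172727) = 640279*432959 = 277214555561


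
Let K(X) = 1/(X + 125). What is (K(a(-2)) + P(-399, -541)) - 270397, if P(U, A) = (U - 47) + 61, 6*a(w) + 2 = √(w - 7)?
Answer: -151506044678/559513 - 18*I/559513 ≈ -2.7078e+5 - 3.2171e-5*I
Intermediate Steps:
a(w) = -⅓ + √(-7 + w)/6 (a(w) = -⅓ + √(w - 7)/6 = -⅓ + √(-7 + w)/6)
P(U, A) = 14 + U (P(U, A) = (-47 + U) + 61 = 14 + U)
K(X) = 1/(125 + X)
(K(a(-2)) + P(-399, -541)) - 270397 = (1/(125 + (-⅓ + √(-7 - 2)/6)) + (14 - 399)) - 270397 = (1/(125 + (-⅓ + √(-9)/6)) - 385) - 270397 = (1/(125 + (-⅓ + (3*I)/6)) - 385) - 270397 = (1/(125 + (-⅓ + I/2)) - 385) - 270397 = (1/(374/3 + I/2) - 385) - 270397 = (36*(374/3 - I/2)/559513 - 385) - 270397 = (-385 + 36*(374/3 - I/2)/559513) - 270397 = -270782 + 36*(374/3 - I/2)/559513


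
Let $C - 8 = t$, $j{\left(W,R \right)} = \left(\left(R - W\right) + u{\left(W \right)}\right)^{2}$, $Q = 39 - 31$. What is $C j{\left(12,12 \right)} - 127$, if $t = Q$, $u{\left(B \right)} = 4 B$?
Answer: $36737$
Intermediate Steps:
$Q = 8$ ($Q = 39 - 31 = 8$)
$t = 8$
$j{\left(W,R \right)} = \left(R + 3 W\right)^{2}$ ($j{\left(W,R \right)} = \left(\left(R - W\right) + 4 W\right)^{2} = \left(R + 3 W\right)^{2}$)
$C = 16$ ($C = 8 + 8 = 16$)
$C j{\left(12,12 \right)} - 127 = 16 \left(12 + 3 \cdot 12\right)^{2} - 127 = 16 \left(12 + 36\right)^{2} - 127 = 16 \cdot 48^{2} - 127 = 16 \cdot 2304 - 127 = 36864 - 127 = 36737$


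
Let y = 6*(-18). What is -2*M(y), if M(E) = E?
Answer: 216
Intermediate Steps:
y = -108
-2*M(y) = -2*(-108) = 216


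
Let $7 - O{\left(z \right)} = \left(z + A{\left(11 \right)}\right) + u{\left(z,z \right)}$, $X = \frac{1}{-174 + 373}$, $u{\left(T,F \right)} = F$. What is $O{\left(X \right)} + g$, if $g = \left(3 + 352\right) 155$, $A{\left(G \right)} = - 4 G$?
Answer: $\frac{10960122}{199} \approx 55076.0$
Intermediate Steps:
$X = \frac{1}{199} \approx 0.0050251$
$g = 55025$ ($g = 355 \cdot 155 = 55025$)
$O{\left(z \right)} = 51 - 2 z$ ($O{\left(z \right)} = 7 - \left(\left(z - 44\right) + z\right) = 7 - \left(\left(-44 + z\right) + z\right) = 7 - \left(-44 + 2 z\right) = 51 - 2 z$)
$O{\left(X \right)} + g = \left(51 - \frac{2}{199}\right) + 55025 = \frac{10147}{199} + 55025 = \frac{10960122}{199}$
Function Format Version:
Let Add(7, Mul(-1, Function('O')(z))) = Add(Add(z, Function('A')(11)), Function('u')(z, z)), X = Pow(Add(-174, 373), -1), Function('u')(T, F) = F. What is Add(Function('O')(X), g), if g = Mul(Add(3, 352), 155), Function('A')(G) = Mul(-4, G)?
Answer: Rational(10960122, 199) ≈ 55076.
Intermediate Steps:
X = Rational(1, 199) (X = Pow(199, -1) = Rational(1, 199) ≈ 0.0050251)
g = 55025 (g = Mul(355, 155) = 55025)
Function('O')(z) = Add(51, Mul(-2, z)) (Function('O')(z) = Add(7, Mul(-1, Add(Add(z, Mul(-4, 11)), z))) = Add(7, Mul(-1, Add(Add(z, -44), z))) = Add(7, Mul(-1, Add(Add(-44, z), z))) = Add(7, Mul(-1, Add(-44, Mul(2, z)))) = Add(7, Add(44, Mul(-2, z))) = Add(51, Mul(-2, z)))
Add(Function('O')(X), g) = Add(Add(51, Mul(-2, Rational(1, 199))), 55025) = Add(Add(51, Rational(-2, 199)), 55025) = Add(Rational(10147, 199), 55025) = Rational(10960122, 199)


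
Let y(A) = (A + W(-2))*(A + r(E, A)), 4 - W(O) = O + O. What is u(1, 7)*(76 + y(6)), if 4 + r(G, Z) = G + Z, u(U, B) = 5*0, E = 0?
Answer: 0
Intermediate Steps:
W(O) = 4 - 2*O (W(O) = 4 - (O + O) = 4 - 2*O)
u(U, B) = 0
r(G, Z) = -4 + G + Z (r(G, Z) = -4 + (G + Z) = -4 + G + Z)
y(A) = (-4 + 2*A)*(8 + A) (y(A) = (A + (4 - 2*(-2)))*(A + (-4 + 0 + A)) = (A + (4 + 4))*(A + (-4 + A)) = (A + 8)*(-4 + 2*A) = (8 + A)*(-4 + 2*A) = (-4 + 2*A)*(8 + A))
u(1, 7)*(76 + y(6)) = 0*(76 + (-32 + 2*6**2 + 12*6)) = 0*(76 + (-32 + 2*36 + 72)) = 0*(76 + (-32 + 72 + 72)) = 0*(76 + 112) = 0*188 = 0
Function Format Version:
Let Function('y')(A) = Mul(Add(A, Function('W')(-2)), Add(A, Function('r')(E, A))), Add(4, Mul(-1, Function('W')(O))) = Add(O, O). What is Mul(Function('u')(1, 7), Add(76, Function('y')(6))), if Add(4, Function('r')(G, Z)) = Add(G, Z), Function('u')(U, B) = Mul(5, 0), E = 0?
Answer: 0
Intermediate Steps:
Function('W')(O) = Add(4, Mul(-2, O)) (Function('W')(O) = Add(4, Mul(-1, Add(O, O))) = Add(4, Mul(-1, Mul(2, O))) = Add(4, Mul(-2, O)))
Function('u')(U, B) = 0
Function('r')(G, Z) = Add(-4, G, Z) (Function('r')(G, Z) = Add(-4, Add(G, Z)) = Add(-4, G, Z))
Function('y')(A) = Mul(Add(-4, Mul(2, A)), Add(8, A)) (Function('y')(A) = Mul(Add(A, Add(4, Mul(-2, -2))), Add(A, Add(-4, 0, A))) = Mul(Add(A, Add(4, 4)), Add(A, Add(-4, A))) = Mul(Add(A, 8), Add(-4, Mul(2, A))) = Mul(Add(8, A), Add(-4, Mul(2, A))) = Mul(Add(-4, Mul(2, A)), Add(8, A)))
Mul(Function('u')(1, 7), Add(76, Function('y')(6))) = Mul(0, Add(76, Add(-32, Mul(2, Pow(6, 2)), Mul(12, 6)))) = Mul(0, Add(76, Add(-32, Mul(2, 36), 72))) = Mul(0, Add(76, Add(-32, 72, 72))) = Mul(0, Add(76, 112)) = Mul(0, 188) = 0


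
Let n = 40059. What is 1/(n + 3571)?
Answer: 1/43630 ≈ 2.2920e-5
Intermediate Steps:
1/(n + 3571) = 1/(40059 + 3571) = 1/43630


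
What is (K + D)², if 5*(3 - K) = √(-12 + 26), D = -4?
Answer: (5 + √14)²/25 ≈ 3.0567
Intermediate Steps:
K = 3 - √14/5 (K = 3 - √(-12 + 26)/5 = 3 - √14/5 ≈ 2.2517)
(K + D)² = ((3 - √14/5) - 4)² = (-1 - √14/5)²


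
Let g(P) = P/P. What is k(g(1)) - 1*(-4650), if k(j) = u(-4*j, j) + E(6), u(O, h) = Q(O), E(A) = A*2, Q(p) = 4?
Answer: 4666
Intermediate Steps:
E(A) = 2*A
g(P) = 1
u(O, h) = 4
k(j) = 16 (k(j) = 4 + 2*6 = 4 + 12 = 16)
k(g(1)) - 1*(-4650) = 16 - 1*(-4650) = 16 + 4650 = 4666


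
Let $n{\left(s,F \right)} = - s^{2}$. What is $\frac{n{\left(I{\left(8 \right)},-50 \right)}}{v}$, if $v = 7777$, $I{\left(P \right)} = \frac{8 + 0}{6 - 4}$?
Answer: $- \frac{16}{7777} \approx -0.0020573$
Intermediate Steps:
$I{\left(P \right)} = 4$ ($I{\left(P \right)} = \frac{8}{2} = 8 \cdot \frac{1}{2} = 4$)
$\frac{n{\left(I{\left(8 \right)},-50 \right)}}{v} = \frac{\left(-1\right) 4^{2}}{7777} = \left(-1\right) 16 \cdot \frac{1}{7777} = \left(-16\right) \frac{1}{7777} = - \frac{16}{7777}$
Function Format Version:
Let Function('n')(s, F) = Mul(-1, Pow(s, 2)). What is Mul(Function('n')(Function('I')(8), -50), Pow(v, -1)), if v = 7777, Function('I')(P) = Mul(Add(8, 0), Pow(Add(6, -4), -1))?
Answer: Rational(-16, 7777) ≈ -0.0020573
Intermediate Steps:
Function('I')(P) = 4 (Function('I')(P) = Mul(8, Pow(2, -1)) = Mul(8, Rational(1, 2)) = 4)
Mul(Function('n')(Function('I')(8), -50), Pow(v, -1)) = Mul(Mul(-1, Pow(4, 2)), Pow(7777, -1)) = Mul(Mul(-1, 16), Rational(1, 7777)) = Mul(-16, Rational(1, 7777)) = Rational(-16, 7777)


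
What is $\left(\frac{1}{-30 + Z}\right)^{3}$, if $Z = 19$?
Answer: $- \frac{1}{1331} \approx -0.00075131$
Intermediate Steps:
$\left(\frac{1}{-30 + Z}\right)^{3} = \left(\frac{1}{-30 + 19}\right)^{3} = \left(\frac{1}{-11}\right)^{3} = \left(- \frac{1}{11}\right)^{3} = - \frac{1}{1331}$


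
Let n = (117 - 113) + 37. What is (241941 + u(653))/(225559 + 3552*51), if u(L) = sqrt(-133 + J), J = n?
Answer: 241941/406711 + 2*I*sqrt(23)/406711 ≈ 0.59487 + 2.3583e-5*I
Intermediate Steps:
n = 41 (n = 4 + 37 = 41)
J = 41
u(L) = 2*I*sqrt(23) (u(L) = sqrt(-133 + 41) = sqrt(-92) = 2*I*sqrt(23))
(241941 + u(653))/(225559 + 3552*51) = (241941 + 2*I*sqrt(23))/(225559 + 3552*51) = (241941 + 2*I*sqrt(23))/(225559 + 181152) = (241941 + 2*I*sqrt(23))/406711 = (241941 + 2*I*sqrt(23))*(1/406711) = 241941/406711 + 2*I*sqrt(23)/406711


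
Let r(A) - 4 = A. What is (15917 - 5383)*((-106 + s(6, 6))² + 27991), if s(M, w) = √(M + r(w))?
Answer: 404452930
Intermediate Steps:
r(A) = 4 + A
s(M, w) = √(4 + M + w) (s(M, w) = √(M + (4 + w)) = √(4 + M + w))
(15917 - 5383)*((-106 + s(6, 6))² + 27991) = (15917 - 5383)*((-106 + √(4 + 6 + 6))² + 27991) = 10534*((-106 + √16)² + 27991) = 10534*((-106 + 4)² + 27991) = 10534*((-102)² + 27991) = 10534*(10404 + 27991) = 10534*38395 = 404452930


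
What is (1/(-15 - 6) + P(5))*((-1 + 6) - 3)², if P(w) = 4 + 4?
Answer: 668/21 ≈ 31.810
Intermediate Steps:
P(w) = 8
(1/(-15 - 6) + P(5))*((-1 + 6) - 3)² = (1/(-15 - 6) + 8)*((-1 + 6) - 3)² = (1/(-21) + 8)*(5 - 3)² = (-1/21 + 8)*2² = (167/21)*4 = 668/21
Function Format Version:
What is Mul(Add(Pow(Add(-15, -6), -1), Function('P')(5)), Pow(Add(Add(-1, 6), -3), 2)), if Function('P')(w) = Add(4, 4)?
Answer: Rational(668, 21) ≈ 31.810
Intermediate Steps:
Function('P')(w) = 8
Mul(Add(Pow(Add(-15, -6), -1), Function('P')(5)), Pow(Add(Add(-1, 6), -3), 2)) = Mul(Add(Pow(Add(-15, -6), -1), 8), Pow(Add(Add(-1, 6), -3), 2)) = Mul(Add(Pow(-21, -1), 8), Pow(Add(5, -3), 2)) = Mul(Add(Rational(-1, 21), 8), Pow(2, 2)) = Mul(Rational(167, 21), 4) = Rational(668, 21)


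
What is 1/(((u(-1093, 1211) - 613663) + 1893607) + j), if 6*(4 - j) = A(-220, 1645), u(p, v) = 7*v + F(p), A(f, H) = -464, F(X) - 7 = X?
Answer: 3/3862249 ≈ 7.7675e-7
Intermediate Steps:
F(X) = 7 + X
u(p, v) = 7 + p + 7*v (u(p, v) = 7*v + (7 + p) = 7 + p + 7*v)
j = 244/3 (j = 4 - ⅙*(-464) = 4 + 232/3 = 244/3 ≈ 81.333)
1/(((u(-1093, 1211) - 613663) + 1893607) + j) = 1/((((7 - 1093 + 7*1211) - 613663) + 1893607) + 244/3) = 1/((((7 - 1093 + 8477) - 613663) + 1893607) + 244/3) = 1/(((7391 - 613663) + 1893607) + 244/3) = 1/((-606272 + 1893607) + 244/3) = 1/(1287335 + 244/3) = 1/(3862249/3) = 3/3862249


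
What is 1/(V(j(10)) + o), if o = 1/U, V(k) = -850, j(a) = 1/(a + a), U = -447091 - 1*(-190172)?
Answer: -256919/218381151 ≈ -0.0011765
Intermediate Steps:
U = -256919 (U = -447091 + 190172 = -256919)
j(a) = 1/(2*a)
o = -1/256919 (o = 1/(-256919) = -1/256919 ≈ -3.8923e-6)
1/(V(j(10)) + o) = 1/(-850 - 1/256919) = 1/(-218381151/256919) = -256919/218381151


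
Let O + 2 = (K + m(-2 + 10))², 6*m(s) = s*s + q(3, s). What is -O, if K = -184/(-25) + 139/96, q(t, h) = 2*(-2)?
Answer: -2026009321/5760000 ≈ -351.74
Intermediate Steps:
q(t, h) = -4
m(s) = -⅔ + s²/6 (m(s) = (s*s - 4)/6 = (s² - 4)/6 = (-4 + s²)/6 = -⅔ + s²/6)
K = 21139/2400 (K = -184*(-1/25) + 139*(1/96) = 184/25 + 139/96 = 21139/2400 ≈ 8.8079)
O = 2026009321/5760000 (O = -2 + (21139/2400 + (-⅔ + (-2 + 10)²/6))² = -2 + (21139/2400 + (-⅔ + (⅙)*8²))² = -2 + (21139/2400 + (-⅔ + (⅙)*64))² = -2 + (21139/2400 + (-⅔ + 32/3))² = -2 + (21139/2400 + 10)² = -2 + (45139/2400)² = -2 + 2037529321/5760000 = 2026009321/5760000 ≈ 351.74)
-O = -1*2026009321/5760000 = -2026009321/5760000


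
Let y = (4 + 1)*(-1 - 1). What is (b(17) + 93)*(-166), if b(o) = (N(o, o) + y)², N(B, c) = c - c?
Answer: -32038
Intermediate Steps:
N(B, c) = 0
y = -10 (y = 5*(-2) = -10)
b(o) = 100 (b(o) = (0 - 10)² = (-10)² = 100)
(b(17) + 93)*(-166) = (100 + 93)*(-166) = 193*(-166) = -32038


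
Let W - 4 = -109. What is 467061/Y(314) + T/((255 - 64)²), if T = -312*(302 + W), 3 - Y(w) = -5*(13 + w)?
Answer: 806579729/2845518 ≈ 283.46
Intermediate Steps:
W = -105 (W = 4 - 109 = -105)
Y(w) = 68 + 5*w (Y(w) = 3 - (-5)*(13 + w) = 3 - (-65 - 5*w) = 3 + (65 + 5*w) = 68 + 5*w)
T = -61464 (T = -312*(302 - 105) = -312*197 = -61464)
467061/Y(314) + T/((255 - 64)²) = 467061/(68 + 5*314) - 61464/(255 - 64)² = 467061/(68 + 1570) - 61464/(191²) = 467061/1638 - 61464/36481 = 467061*(1/1638) - 61464*1/36481 = 22241/78 - 61464/36481 = 806579729/2845518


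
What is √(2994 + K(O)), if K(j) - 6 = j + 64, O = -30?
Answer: √3034 ≈ 55.082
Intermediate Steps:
K(j) = 70 + j (K(j) = 6 + (j + 64) = 6 + (64 + j) = 70 + j)
√(2994 + K(O)) = √(2994 + (70 - 30)) = √(2994 + 40) = √3034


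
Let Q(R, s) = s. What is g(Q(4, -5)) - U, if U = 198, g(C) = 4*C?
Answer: -218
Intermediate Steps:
g(Q(4, -5)) - U = 4*(-5) - 1*198 = -20 - 198 = -218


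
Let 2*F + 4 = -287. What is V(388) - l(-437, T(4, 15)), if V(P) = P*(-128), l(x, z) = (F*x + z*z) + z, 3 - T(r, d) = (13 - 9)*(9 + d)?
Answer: -243607/2 ≈ -1.2180e+5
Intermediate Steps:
F = -291/2 (F = -2 + (½)*(-287) = -2 - 287/2 = -291/2 ≈ -145.50)
T(r, d) = -33 - 4*d (T(r, d) = 3 - (13 - 9)*(9 + d) = 3 - 4*(9 + d) = 3 - (36 + 4*d) = 3 + (-36 - 4*d) = -33 - 4*d)
l(x, z) = z + z² - 291*x/2 (l(x, z) = (-291*x/2 + z*z) + z = (-291*x/2 + z²) + z = (z² - 291*x/2) + z = z + z² - 291*x/2)
V(P) = -128*P
V(388) - l(-437, T(4, 15)) = -128*388 - ((-33 - 4*15) + (-33 - 4*15)² - 291/2*(-437)) = -49664 - ((-33 - 60) + (-33 - 60)² + 127167/2) = -49664 - (-93 + (-93)² + 127167/2) = -49664 - (-93 + 8649 + 127167/2) = -49664 - 1*144279/2 = -49664 - 144279/2 = -243607/2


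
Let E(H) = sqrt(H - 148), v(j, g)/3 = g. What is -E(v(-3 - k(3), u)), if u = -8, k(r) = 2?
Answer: -2*I*sqrt(43) ≈ -13.115*I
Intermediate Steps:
v(j, g) = 3*g
E(H) = sqrt(-148 + H)
-E(v(-3 - k(3), u)) = -sqrt(-148 + 3*(-8)) = -sqrt(-148 - 24) = -sqrt(-172) = -2*I*sqrt(43)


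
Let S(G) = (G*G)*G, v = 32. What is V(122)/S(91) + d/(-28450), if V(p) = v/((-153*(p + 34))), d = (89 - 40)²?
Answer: -10796236362557/127927079566650 ≈ -0.084394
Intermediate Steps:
d = 2401 (d = 49² = 2401)
S(G) = G³ (S(G) = G²*G = G³)
V(p) = 32/(-5202 - 153*p) (V(p) = 32/((-153*(p + 34))) = 32/((-153*(34 + p))) = 32/(-5202 - 153*p))
V(122)/S(91) + d/(-28450) = (-32/(5202 + 153*122))/(91³) + 2401/(-28450) = -32/(5202 + 18666)/753571 + 2401*(-1/28450) = -32/23868*(1/753571) - 2401/28450 = -32*1/23868*(1/753571) - 2401/28450 = -8/5967*1/753571 - 2401/28450 = -8/4496558157 - 2401/28450 = -10796236362557/127927079566650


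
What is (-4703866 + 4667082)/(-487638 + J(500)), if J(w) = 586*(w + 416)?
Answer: -18392/24569 ≈ -0.74859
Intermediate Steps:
J(w) = 243776 + 586*w (J(w) = 586*(416 + w) = 243776 + 586*w)
(-4703866 + 4667082)/(-487638 + J(500)) = (-4703866 + 4667082)/(-487638 + (243776 + 586*500)) = -36784/(-487638 + (243776 + 293000)) = -36784/(-487638 + 536776) = -36784/49138 = -36784*1/49138 = -18392/24569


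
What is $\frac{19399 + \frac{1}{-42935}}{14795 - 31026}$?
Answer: $- \frac{832896064}{696877985} \approx -1.1952$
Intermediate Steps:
$\frac{19399 + \frac{1}{-42935}}{14795 - 31026} = \frac{19399 - \frac{1}{42935}}{-16231} = \frac{832896064}{42935} \left(- \frac{1}{16231}\right) = - \frac{832896064}{696877985}$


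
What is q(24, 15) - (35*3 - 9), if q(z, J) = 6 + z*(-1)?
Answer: -114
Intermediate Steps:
q(z, J) = 6 - z
q(24, 15) - (35*3 - 9) = (6 - 1*24) - (35*3 - 9) = (6 - 24) - (105 - 9) = -18 - 1*96 = -18 - 96 = -114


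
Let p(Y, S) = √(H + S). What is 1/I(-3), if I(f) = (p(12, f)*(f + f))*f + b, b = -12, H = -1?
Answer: -1/120 - I/40 ≈ -0.0083333 - 0.025*I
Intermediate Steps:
p(Y, S) = √(-1 + S)
I(f) = -12 + 2*f²*√(-1 + f) (I(f) = (√(-1 + f)*(f + f))*f - 12 = (√(-1 + f)*(2*f))*f - 12 = (2*f*√(-1 + f))*f - 12 = 2*f²*√(-1 + f) - 12 = -12 + 2*f²*√(-1 + f))
1/I(-3) = 1/(-12 + 2*(-3)²*√(-1 - 3)) = 1/(-12 + 2*9*√(-4)) = 1/(-12 + 2*9*(2*I)) = 1/(-12 + 36*I) = (-12 - 36*I)/1440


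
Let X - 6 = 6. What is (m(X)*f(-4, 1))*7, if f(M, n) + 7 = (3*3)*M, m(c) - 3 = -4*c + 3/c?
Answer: 53879/4 ≈ 13470.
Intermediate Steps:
X = 12 (X = 6 + 6 = 12)
m(c) = 3 - 4*c + 3/c (m(c) = 3 + (-4*c + 3/c) = 3 - 4*c + 3/c)
f(M, n) = -7 + 9*M (f(M, n) = -7 + (3*3)*M = -7 + 9*M)
(m(X)*f(-4, 1))*7 = ((3 - 4*12 + 3/12)*(-7 + 9*(-4)))*7 = ((3 - 48 + 3*(1/12))*(-7 - 36))*7 = ((3 - 48 + 1/4)*(-43))*7 = -179/4*(-43)*7 = (7697/4)*7 = 53879/4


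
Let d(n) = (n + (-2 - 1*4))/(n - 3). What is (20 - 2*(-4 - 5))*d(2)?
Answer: 152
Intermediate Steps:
d(n) = (-6 + n)/(-3 + n) (d(n) = (n + (-2 - 4))/(-3 + n) = (n - 6)/(-3 + n) = (-6 + n)/(-3 + n))
(20 - 2*(-4 - 5))*d(2) = (20 - 2*(-4 - 5))*((-6 + 2)/(-3 + 2)) = (20 - 2*(-9))*(-4/(-1)) = (20 + 18)*(-1*(-4)) = 38*4 = 152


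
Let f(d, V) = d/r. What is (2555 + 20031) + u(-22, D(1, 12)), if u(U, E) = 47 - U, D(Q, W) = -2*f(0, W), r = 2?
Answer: 22655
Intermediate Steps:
f(d, V) = d/2
D(Q, W) = 0 (D(Q, W) = -0 = -2*0 = 0)
(2555 + 20031) + u(-22, D(1, 12)) = (2555 + 20031) + (47 - 1*(-22)) = 22586 + (47 + 22) = 22586 + 69 = 22655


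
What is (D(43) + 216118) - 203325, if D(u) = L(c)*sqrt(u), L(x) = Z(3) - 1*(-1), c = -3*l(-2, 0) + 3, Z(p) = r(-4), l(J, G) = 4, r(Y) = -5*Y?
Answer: 12793 + 21*sqrt(43) ≈ 12931.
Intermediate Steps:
Z(p) = 20 (Z(p) = -5*(-4) = 20)
c = -9 (c = -3*4 + 3 = -12 + 3 = -9)
L(x) = 21 (L(x) = 20 - 1*(-1) = 20 + 1 = 21)
D(u) = 21*sqrt(u)
(D(43) + 216118) - 203325 = (21*sqrt(43) + 216118) - 203325 = (216118 + 21*sqrt(43)) - 203325 = 12793 + 21*sqrt(43)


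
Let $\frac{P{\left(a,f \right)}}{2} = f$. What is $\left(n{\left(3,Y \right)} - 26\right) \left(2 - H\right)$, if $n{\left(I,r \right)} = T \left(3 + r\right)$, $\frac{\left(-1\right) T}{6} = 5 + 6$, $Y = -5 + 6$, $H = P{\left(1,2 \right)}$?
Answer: $580$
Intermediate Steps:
$P{\left(a,f \right)} = 2 f$
$H = 4$ ($H = 2 \cdot 2 = 4$)
$Y = 1$
$T = -66$ ($T = - 6 \left(5 + 6\right) = \left(-6\right) 11 = -66$)
$n{\left(I,r \right)} = -198 - 66 r$ ($n{\left(I,r \right)} = - 66 \left(3 + r\right) = -198 - 66 r$)
$\left(n{\left(3,Y \right)} - 26\right) \left(2 - H\right) = \left(\left(-198 - 66\right) - 26\right) \left(2 - 4\right) = \left(-264 - 26\right) \left(-2\right) = \left(-290\right) \left(-2\right) = 580$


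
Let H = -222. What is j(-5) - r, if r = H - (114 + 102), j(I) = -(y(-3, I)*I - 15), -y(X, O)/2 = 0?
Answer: 453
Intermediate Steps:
y(X, O) = 0 (y(X, O) = -2*0 = 0)
j(I) = 15 (j(I) = -(0*I - 15) = -(0 - 15) = -1*(-15) = 15)
r = -438 (r = -222 - (114 + 102) = -222 - 1*216 = -222 - 216 = -438)
j(-5) - r = 15 - 1*(-438) = 15 + 438 = 453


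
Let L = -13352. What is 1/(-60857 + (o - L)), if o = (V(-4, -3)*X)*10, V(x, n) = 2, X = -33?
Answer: -1/48165 ≈ -2.0762e-5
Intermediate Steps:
o = -660 (o = (2*(-33))*10 = -66*10 = -660)
1/(-60857 + (o - L)) = 1/(-60857 + (-660 - 1*(-13352))) = 1/(-60857 + (-660 + 13352)) = 1/(-60857 + 12692) = 1/(-48165) = -1/48165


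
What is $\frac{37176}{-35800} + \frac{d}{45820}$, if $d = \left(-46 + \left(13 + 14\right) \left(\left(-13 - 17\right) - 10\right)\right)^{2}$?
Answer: $\frac{273040978}{10252225} \approx 26.632$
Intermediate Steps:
$d = 1267876$ ($d = \left(-46 + 27 \left(-30 - 10\right)\right)^{2} = \left(-46 + 27 \left(-40\right)\right)^{2} = \left(-46 - 1080\right)^{2} = \left(-1126\right)^{2} = 1267876$)
$\frac{37176}{-35800} + \frac{d}{45820} = \frac{37176}{-35800} + \frac{1267876}{45820} = 37176 \left(- \frac{1}{35800}\right) + 1267876 \cdot \frac{1}{45820} = - \frac{4647}{4475} + \frac{316969}{11455} = \frac{273040978}{10252225}$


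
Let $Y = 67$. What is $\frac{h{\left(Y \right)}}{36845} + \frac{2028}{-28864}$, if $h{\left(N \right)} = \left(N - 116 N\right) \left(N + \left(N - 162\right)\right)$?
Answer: $\frac{307619885}{53174704} \approx 5.7851$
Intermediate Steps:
$h{\left(N \right)} = - 115 N \left(-162 + 2 N\right)$ ($h{\left(N \right)} = - 115 N \left(N + \left(-162 + N\right)\right) = - 115 N \left(-162 + 2 N\right)$)
$\frac{h{\left(Y \right)}}{36845} + \frac{2028}{-28864} = \frac{230 \cdot 67 \left(81 - 67\right)}{36845} + \frac{2028}{-28864} = 230 \cdot 67 \left(81 - 67\right) \frac{1}{36845} + 2028 \left(- \frac{1}{28864}\right) = 230 \cdot 67 \cdot 14 \cdot \frac{1}{36845} - \frac{507}{7216} = 215740 \cdot \frac{1}{36845} - \frac{507}{7216} = \frac{43148}{7369} - \frac{507}{7216} = \frac{307619885}{53174704}$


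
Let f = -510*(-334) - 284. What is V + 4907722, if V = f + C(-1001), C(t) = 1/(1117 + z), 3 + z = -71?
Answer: 5296122455/1043 ≈ 5.0778e+6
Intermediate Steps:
z = -74 (z = -3 - 71 = -74)
C(t) = 1/1043 (C(t) = 1/(1117 - 74) = 1/1043)
f = 170056 (f = 170340 - 284 = 170056)
V = 177368409/1043 (V = 170056 + 1/1043 = 177368409/1043 ≈ 1.7006e+5)
V + 4907722 = 177368409/1043 + 4907722 = 5296122455/1043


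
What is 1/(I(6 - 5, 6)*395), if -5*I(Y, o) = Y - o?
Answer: 1/395 ≈ 0.0025316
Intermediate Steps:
I(Y, o) = -Y/5 + o/5 (I(Y, o) = -(Y - o)/5 = -Y/5 + o/5)
1/(I(6 - 5, 6)*395) = 1/((-(6 - 5)/5 + (1/5)*6)*395) = 1/((-1/5*1 + 6/5)*395) = 1/((-1/5 + 6/5)*395) = 1/(1*395) = 1/395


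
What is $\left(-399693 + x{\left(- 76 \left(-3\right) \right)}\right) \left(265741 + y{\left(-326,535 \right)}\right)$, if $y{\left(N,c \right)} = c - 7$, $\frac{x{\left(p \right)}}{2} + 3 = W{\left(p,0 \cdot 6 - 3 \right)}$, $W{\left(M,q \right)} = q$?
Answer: $-106429050645$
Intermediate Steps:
$x{\left(p \right)} = -12$ ($x{\left(p \right)} = -6 + 2 \left(0 \cdot 6 - 3\right) = -6 + 2 \left(0 - 3\right) = -6 + 2 \left(-3\right) = -6 - 6 = -12$)
$y{\left(N,c \right)} = -7 + c$ ($y{\left(N,c \right)} = c - 7 = -7 + c$)
$\left(-399693 + x{\left(- 76 \left(-3\right) \right)}\right) \left(265741 + y{\left(-326,535 \right)}\right) = \left(-399693 - 12\right) \left(265741 + \left(-7 + 535\right)\right) = - 399705 \left(265741 + 528\right) = \left(-399705\right) 266269 = -106429050645$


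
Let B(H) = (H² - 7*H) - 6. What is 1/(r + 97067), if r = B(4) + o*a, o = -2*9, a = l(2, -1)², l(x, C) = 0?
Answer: 1/97049 ≈ 1.0304e-5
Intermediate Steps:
B(H) = -6 + H² - 7*H
a = 0 (a = 0² = 0)
o = -18
r = -18 (r = (-6 + 4² - 7*4) - 18*0 = (-6 + 16 - 28) + 0 = -18 + 0 = -18)
1/(r + 97067) = 1/(-18 + 97067) = 1/97049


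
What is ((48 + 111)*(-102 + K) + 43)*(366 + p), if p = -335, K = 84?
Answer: -87389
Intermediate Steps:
((48 + 111)*(-102 + K) + 43)*(366 + p) = ((48 + 111)*(-102 + 84) + 43)*(366 - 335) = (159*(-18) + 43)*31 = (-2862 + 43)*31 = -2819*31 = -87389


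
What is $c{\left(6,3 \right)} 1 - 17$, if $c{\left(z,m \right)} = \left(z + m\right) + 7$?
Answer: $-1$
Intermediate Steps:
$c{\left(z,m \right)} = 7 + m + z$ ($c{\left(z,m \right)} = \left(m + z\right) + 7 = 7 + m + z$)
$c{\left(6,3 \right)} 1 - 17 = \left(7 + 3 + 6\right) 1 - 17 = 16 \cdot 1 - 17 = 16 - 17 = -1$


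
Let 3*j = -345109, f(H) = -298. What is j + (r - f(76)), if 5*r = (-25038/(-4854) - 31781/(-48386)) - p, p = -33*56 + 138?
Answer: -67168738372109/587164110 ≈ -1.1440e+5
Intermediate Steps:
j = -345109/3 (j = (⅓)*(-345109) = -345109/3 ≈ -1.1504e+5)
p = -1710 (p = -1848 + 138 = -1710)
r = 67164334147/195721370 (r = ((-25038/(-4854) - 31781/(-48386)) - 1*(-1710))/5 = ((-25038*(-1/4854) - 31781*(-1/48386)) + 1710)/5 = ((4173/809 + 31781/48386) + 1710)/5 = (227625607/39144274 + 1710)/5 = (⅕)*(67164334147/39144274) = 67164334147/195721370 ≈ 343.16)
j + (r - f(76)) = -345109/3 + (67164334147/195721370 - 1*(-298)) = -345109/3 + (67164334147/195721370 + 298) = -345109/3 + 125489302407/195721370 = -67168738372109/587164110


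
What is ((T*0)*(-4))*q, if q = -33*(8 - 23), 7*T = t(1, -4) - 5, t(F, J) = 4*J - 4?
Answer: 0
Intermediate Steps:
t(F, J) = -4 + 4*J
T = -25/7 (T = ((-4 + 4*(-4)) - 5)/7 = ((-4 - 16) - 5)/7 = (-20 - 5)/7 = (⅐)*(-25) = -25/7 ≈ -3.5714)
q = 495 (q = -33*(-15) = 495)
((T*0)*(-4))*q = (-25/7*0*(-4))*495 = (0*(-4))*495 = 0*495 = 0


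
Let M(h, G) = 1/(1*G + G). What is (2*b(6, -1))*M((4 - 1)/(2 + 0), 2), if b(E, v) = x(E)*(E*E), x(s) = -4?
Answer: -72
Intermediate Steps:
b(E, v) = -4*E² (b(E, v) = -4*E*E = -4*E²)
M(h, G) = 1/(2*G) (M(h, G) = 1/(G + G) = 1/(2*G))
(2*b(6, -1))*M((4 - 1)/(2 + 0), 2) = (2*(-4*6²))*((½)/2) = (2*(-4*36))*((½)*(½)) = (2*(-144))*(¼) = -288*¼ = -72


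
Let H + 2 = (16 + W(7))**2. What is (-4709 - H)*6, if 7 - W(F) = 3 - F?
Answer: -32616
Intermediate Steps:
W(F) = 4 + F (W(F) = 7 - (3 - F) = 7 + (-3 + F) = 4 + F)
H = 727 (H = -2 + (16 + (4 + 7))**2 = -2 + (16 + 11)**2 = -2 + 27**2 = -2 + 729 = 727)
(-4709 - H)*6 = (-4709 - 1*727)*6 = (-4709 - 727)*6 = -5436*6 = -32616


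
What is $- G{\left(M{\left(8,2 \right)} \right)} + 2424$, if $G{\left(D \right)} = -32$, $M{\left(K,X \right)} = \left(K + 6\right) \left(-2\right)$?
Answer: $2456$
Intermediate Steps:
$M{\left(K,X \right)} = -12 - 2 K$ ($M{\left(K,X \right)} = \left(6 + K\right) \left(-2\right) = -12 - 2 K$)
$- G{\left(M{\left(8,2 \right)} \right)} + 2424 = \left(-1\right) \left(-32\right) + 2424 = 32 + 2424 = 2456$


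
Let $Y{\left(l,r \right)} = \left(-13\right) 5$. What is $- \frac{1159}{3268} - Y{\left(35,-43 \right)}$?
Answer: $\frac{11119}{172} \approx 64.645$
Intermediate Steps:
$Y{\left(l,r \right)} = -65$
$- \frac{1159}{3268} - Y{\left(35,-43 \right)} = - \frac{1159}{3268} - -65 = \left(-1159\right) \frac{1}{3268} + 65 = - \frac{61}{172} + 65 = \frac{11119}{172}$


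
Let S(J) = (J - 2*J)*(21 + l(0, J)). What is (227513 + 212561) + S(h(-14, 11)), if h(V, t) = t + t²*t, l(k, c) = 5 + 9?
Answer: 393104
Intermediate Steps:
l(k, c) = 14
h(V, t) = t + t³
S(J) = -35*J (S(J) = (J - 2*J)*(21 + 14) = -J*35 = -35*J)
(227513 + 212561) + S(h(-14, 11)) = (227513 + 212561) - 35*(11 + 11³) = 440074 - 35*(11 + 1331) = 440074 - 35*1342 = 440074 - 46970 = 393104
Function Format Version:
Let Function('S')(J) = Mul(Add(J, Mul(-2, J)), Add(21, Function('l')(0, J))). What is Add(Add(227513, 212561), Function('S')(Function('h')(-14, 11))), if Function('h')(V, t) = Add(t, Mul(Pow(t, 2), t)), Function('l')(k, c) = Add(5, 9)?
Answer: 393104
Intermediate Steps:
Function('l')(k, c) = 14
Function('h')(V, t) = Add(t, Pow(t, 3))
Function('S')(J) = Mul(-35, J) (Function('S')(J) = Mul(Add(J, Mul(-2, J)), Add(21, 14)) = Mul(Mul(-1, J), 35) = Mul(-35, J))
Add(Add(227513, 212561), Function('S')(Function('h')(-14, 11))) = Add(Add(227513, 212561), Mul(-35, Add(11, Pow(11, 3)))) = Add(440074, Mul(-35, Add(11, 1331))) = Add(440074, Mul(-35, 1342)) = Add(440074, -46970) = 393104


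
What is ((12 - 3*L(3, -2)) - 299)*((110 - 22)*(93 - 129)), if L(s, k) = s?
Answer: 937728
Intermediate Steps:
((12 - 3*L(3, -2)) - 299)*((110 - 22)*(93 - 129)) = ((12 - 3*3) - 299)*((110 - 22)*(93 - 129)) = ((12 - 9) - 299)*(88*(-36)) = (3 - 299)*(-3168) = -296*(-3168) = 937728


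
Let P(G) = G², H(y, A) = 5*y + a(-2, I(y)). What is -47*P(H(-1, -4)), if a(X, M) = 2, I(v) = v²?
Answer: -423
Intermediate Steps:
H(y, A) = 2 + 5*y (H(y, A) = 5*y + 2 = 2 + 5*y)
-47*P(H(-1, -4)) = -47*(2 + 5*(-1))² = -47*(2 - 5)² = -47*(-3)² = -47*9 = -423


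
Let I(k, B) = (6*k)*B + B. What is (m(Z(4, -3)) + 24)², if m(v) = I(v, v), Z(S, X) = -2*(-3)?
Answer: 60516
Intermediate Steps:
Z(S, X) = 6
I(k, B) = B + 6*B*k (I(k, B) = 6*B*k + B = B + 6*B*k)
m(v) = v*(1 + 6*v)
(m(Z(4, -3)) + 24)² = (6*(1 + 6*6) + 24)² = (6*(1 + 36) + 24)² = (6*37 + 24)² = (222 + 24)² = 246² = 60516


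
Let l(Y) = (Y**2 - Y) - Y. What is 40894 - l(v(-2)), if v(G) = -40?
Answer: 39214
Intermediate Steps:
l(Y) = Y**2 - 2*Y
40894 - l(v(-2)) = 40894 - (-40)*(-2 - 40) = 40894 - (-40)*(-42) = 40894 - 1*1680 = 40894 - 1680 = 39214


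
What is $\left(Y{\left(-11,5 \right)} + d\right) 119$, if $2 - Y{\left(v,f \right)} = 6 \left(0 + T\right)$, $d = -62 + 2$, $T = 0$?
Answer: $-6902$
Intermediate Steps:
$d = -60$
$Y{\left(v,f \right)} = 2$ ($Y{\left(v,f \right)} = 2 - 6 \left(0 + 0\right) = 2 - 6 \cdot 0 = 2 - 0 = 2 + 0 = 2$)
$\left(Y{\left(-11,5 \right)} + d\right) 119 = \left(2 - 60\right) 119 = \left(-58\right) 119 = -6902$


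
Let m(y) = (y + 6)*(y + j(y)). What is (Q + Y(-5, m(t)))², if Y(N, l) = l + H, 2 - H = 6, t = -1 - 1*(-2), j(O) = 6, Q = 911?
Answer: 913936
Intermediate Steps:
t = 1 (t = -1 + 2 = 1)
H = -4 (H = 2 - 1*6 = 2 - 6 = -4)
m(y) = (6 + y)² (m(y) = (y + 6)*(y + 6) = (6 + y)*(6 + y) = (6 + y)²)
Y(N, l) = -4 + l (Y(N, l) = l - 4 = -4 + l)
(Q + Y(-5, m(t)))² = (911 + (-4 + (36 + 1² + 12*1)))² = (911 + (-4 + (36 + 1 + 12)))² = (911 + (-4 + 49))² = (911 + 45)² = 956² = 913936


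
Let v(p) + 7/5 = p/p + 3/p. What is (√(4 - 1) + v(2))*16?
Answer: 88/5 + 16*√3 ≈ 45.313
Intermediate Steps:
v(p) = -⅖ + 3/p (v(p) = -7/5 + (p/p + 3/p) = -7/5 + (1 + 3/p) = -⅖ + 3/p)
(√(4 - 1) + v(2))*16 = (√(4 - 1) + (-⅖ + 3/2))*16 = (√3 + (-⅖ + 3*(½)))*16 = (√3 + (-⅖ + 3/2))*16 = (√3 + 11/10)*16 = (11/10 + √3)*16 = 88/5 + 16*√3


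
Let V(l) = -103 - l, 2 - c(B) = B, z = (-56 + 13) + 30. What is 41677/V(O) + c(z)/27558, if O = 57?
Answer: -191422061/734880 ≈ -260.48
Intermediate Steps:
z = -13 (z = -43 + 30 = -13)
c(B) = 2 - B
41677/V(O) + c(z)/27558 = 41677/(-103 - 1*57) + (2 - 1*(-13))/27558 = 41677/(-103 - 57) + (2 + 13)*(1/27558) = 41677/(-160) + 15*(1/27558) = 41677*(-1/160) + 5/9186 = -41677/160 + 5/9186 = -191422061/734880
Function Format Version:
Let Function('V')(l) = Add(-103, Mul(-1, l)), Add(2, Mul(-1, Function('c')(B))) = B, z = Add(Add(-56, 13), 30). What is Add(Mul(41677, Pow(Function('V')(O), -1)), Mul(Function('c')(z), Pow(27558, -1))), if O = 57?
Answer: Rational(-191422061, 734880) ≈ -260.48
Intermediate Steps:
z = -13 (z = Add(-43, 30) = -13)
Function('c')(B) = Add(2, Mul(-1, B))
Add(Mul(41677, Pow(Function('V')(O), -1)), Mul(Function('c')(z), Pow(27558, -1))) = Add(Mul(41677, Pow(Add(-103, Mul(-1, 57)), -1)), Mul(Add(2, Mul(-1, -13)), Pow(27558, -1))) = Add(Mul(41677, Pow(Add(-103, -57), -1)), Mul(Add(2, 13), Rational(1, 27558))) = Add(Mul(41677, Pow(-160, -1)), Mul(15, Rational(1, 27558))) = Add(Mul(41677, Rational(-1, 160)), Rational(5, 9186)) = Add(Rational(-41677, 160), Rational(5, 9186)) = Rational(-191422061, 734880)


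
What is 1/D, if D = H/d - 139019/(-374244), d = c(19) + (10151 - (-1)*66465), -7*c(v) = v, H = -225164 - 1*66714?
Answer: -200704437492/690080215057 ≈ -0.29084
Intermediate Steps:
H = -291878 (H = -225164 - 66714 = -291878)
c(v) = -v/7
d = 536293/7 (d = -⅐*19 + (10151 - (-1)*66465) = -19/7 + (10151 - 1*(-66465)) = -19/7 + (10151 + 66465) = -19/7 + 76616 = 536293/7 ≈ 76613.)
D = -690080215057/200704437492 (D = -291878/536293/7 - 139019/(-374244) = -291878*7/536293 - 139019*(-1/374244) = -2043146/536293 + 139019/374244 = -690080215057/200704437492 ≈ -3.4383)
1/D = 1/(-690080215057/200704437492) = -200704437492/690080215057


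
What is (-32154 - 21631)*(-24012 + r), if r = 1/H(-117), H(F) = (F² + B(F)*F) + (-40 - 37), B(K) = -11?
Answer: 19241841218795/14899 ≈ 1.2915e+9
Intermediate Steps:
H(F) = -77 + F² - 11*F (H(F) = (F² - 11*F) + (-40 - 37) = (F² - 11*F) - 77 = -77 + F² - 11*F)
r = 1/14899 (r = 1/(-77 + (-117)² - 11*(-117)) = 1/(-77 + 13689 + 1287) = 1/14899 ≈ 6.7119e-5)
(-32154 - 21631)*(-24012 + r) = (-32154 - 21631)*(-24012 + 1/14899) = -53785*(-357754787/14899) = 19241841218795/14899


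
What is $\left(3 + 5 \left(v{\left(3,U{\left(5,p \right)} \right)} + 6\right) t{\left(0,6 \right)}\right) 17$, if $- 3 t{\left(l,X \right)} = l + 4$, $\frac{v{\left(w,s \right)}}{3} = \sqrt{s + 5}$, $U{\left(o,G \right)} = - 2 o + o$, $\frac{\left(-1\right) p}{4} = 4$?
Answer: $-629$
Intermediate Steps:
$p = -16$ ($p = \left(-4\right) 4 = -16$)
$U{\left(o,G \right)} = - o$
$v{\left(w,s \right)} = 3 \sqrt{5 + s}$ ($v{\left(w,s \right)} = 3 \sqrt{s + 5} = 3 \sqrt{5 + s}$)
$t{\left(l,X \right)} = - \frac{4}{3} - \frac{l}{3}$ ($t{\left(l,X \right)} = - \frac{l + 4}{3} = - \frac{4 + l}{3} = - \frac{4}{3} - \frac{l}{3}$)
$\left(3 + 5 \left(v{\left(3,U{\left(5,p \right)} \right)} + 6\right) t{\left(0,6 \right)}\right) 17 = \left(3 + 5 \left(3 \sqrt{5 - 5} + 6\right) \left(- \frac{4}{3} - 0\right)\right) 17 = \left(3 + 5 \left(3 \sqrt{5 - 5} + 6\right) \left(- \frac{4}{3} + 0\right)\right) 17 = \left(3 + 5 \left(3 \sqrt{0} + 6\right) \left(- \frac{4}{3}\right)\right) 17 = \left(3 + 5 \left(3 \cdot 0 + 6\right) \left(- \frac{4}{3}\right)\right) 17 = \left(3 + 5 \left(0 + 6\right) \left(- \frac{4}{3}\right)\right) 17 = \left(3 + 5 \cdot 6 \left(- \frac{4}{3}\right)\right) 17 = \left(3 + 5 \left(-8\right)\right) 17 = \left(3 - 40\right) 17 = \left(-37\right) 17 = -629$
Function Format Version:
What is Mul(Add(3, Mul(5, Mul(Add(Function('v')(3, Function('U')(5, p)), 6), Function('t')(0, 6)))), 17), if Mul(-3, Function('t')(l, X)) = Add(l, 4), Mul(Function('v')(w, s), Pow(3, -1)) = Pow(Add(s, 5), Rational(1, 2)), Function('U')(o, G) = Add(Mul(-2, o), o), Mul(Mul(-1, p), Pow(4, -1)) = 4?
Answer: -629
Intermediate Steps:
p = -16 (p = Mul(-4, 4) = -16)
Function('U')(o, G) = Mul(-1, o)
Function('v')(w, s) = Mul(3, Pow(Add(5, s), Rational(1, 2))) (Function('v')(w, s) = Mul(3, Pow(Add(s, 5), Rational(1, 2))) = Mul(3, Pow(Add(5, s), Rational(1, 2))))
Function('t')(l, X) = Add(Rational(-4, 3), Mul(Rational(-1, 3), l)) (Function('t')(l, X) = Mul(Rational(-1, 3), Add(l, 4)) = Mul(Rational(-1, 3), Add(4, l)) = Add(Rational(-4, 3), Mul(Rational(-1, 3), l)))
Mul(Add(3, Mul(5, Mul(Add(Function('v')(3, Function('U')(5, p)), 6), Function('t')(0, 6)))), 17) = Mul(Add(3, Mul(5, Mul(Add(Mul(3, Pow(Add(5, Mul(-1, 5)), Rational(1, 2))), 6), Add(Rational(-4, 3), Mul(Rational(-1, 3), 0))))), 17) = Mul(Add(3, Mul(5, Mul(Add(Mul(3, Pow(Add(5, -5), Rational(1, 2))), 6), Add(Rational(-4, 3), 0)))), 17) = Mul(Add(3, Mul(5, Mul(Add(Mul(3, Pow(0, Rational(1, 2))), 6), Rational(-4, 3)))), 17) = Mul(Add(3, Mul(5, Mul(Add(Mul(3, 0), 6), Rational(-4, 3)))), 17) = Mul(Add(3, Mul(5, Mul(Add(0, 6), Rational(-4, 3)))), 17) = Mul(Add(3, Mul(5, Mul(6, Rational(-4, 3)))), 17) = Mul(Add(3, Mul(5, -8)), 17) = Mul(Add(3, -40), 17) = Mul(-37, 17) = -629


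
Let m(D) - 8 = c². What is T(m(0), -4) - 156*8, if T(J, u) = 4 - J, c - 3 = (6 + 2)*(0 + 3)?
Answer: -1981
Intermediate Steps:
c = 27 (c = 3 + (6 + 2)*(0 + 3) = 3 + 8*3 = 3 + 24 = 27)
m(D) = 737 (m(D) = 8 + 27² = 8 + 729 = 737)
T(m(0), -4) - 156*8 = (4 - 1*737) - 156*8 = (4 - 737) - 1248 = -733 - 1248 = -1981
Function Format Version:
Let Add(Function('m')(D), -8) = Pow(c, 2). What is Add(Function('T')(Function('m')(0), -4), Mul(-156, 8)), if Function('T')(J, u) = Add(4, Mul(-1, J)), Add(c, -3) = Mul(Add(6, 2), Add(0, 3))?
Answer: -1981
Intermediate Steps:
c = 27 (c = Add(3, Mul(Add(6, 2), Add(0, 3))) = Add(3, Mul(8, 3)) = Add(3, 24) = 27)
Function('m')(D) = 737 (Function('m')(D) = Add(8, Pow(27, 2)) = Add(8, 729) = 737)
Add(Function('T')(Function('m')(0), -4), Mul(-156, 8)) = Add(Add(4, Mul(-1, 737)), Mul(-156, 8)) = Add(Add(4, -737), -1248) = Add(-733, -1248) = -1981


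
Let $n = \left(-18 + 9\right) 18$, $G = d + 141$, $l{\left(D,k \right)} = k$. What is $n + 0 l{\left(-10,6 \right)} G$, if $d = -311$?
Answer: $-162$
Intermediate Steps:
$G = -170$ ($G = -311 + 141 = -170$)
$n = -162$ ($n = \left(-9\right) 18 = -162$)
$n + 0 l{\left(-10,6 \right)} G = -162 + 0 \cdot 6 \left(-170\right) = -162 + 0 \left(-170\right) = -162 + 0 = -162$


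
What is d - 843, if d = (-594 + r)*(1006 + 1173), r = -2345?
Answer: -6404924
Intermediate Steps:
d = -6404081 (d = (-594 - 2345)*(1006 + 1173) = -2939*2179 = -6404081)
d - 843 = -6404081 - 843 = -6404924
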